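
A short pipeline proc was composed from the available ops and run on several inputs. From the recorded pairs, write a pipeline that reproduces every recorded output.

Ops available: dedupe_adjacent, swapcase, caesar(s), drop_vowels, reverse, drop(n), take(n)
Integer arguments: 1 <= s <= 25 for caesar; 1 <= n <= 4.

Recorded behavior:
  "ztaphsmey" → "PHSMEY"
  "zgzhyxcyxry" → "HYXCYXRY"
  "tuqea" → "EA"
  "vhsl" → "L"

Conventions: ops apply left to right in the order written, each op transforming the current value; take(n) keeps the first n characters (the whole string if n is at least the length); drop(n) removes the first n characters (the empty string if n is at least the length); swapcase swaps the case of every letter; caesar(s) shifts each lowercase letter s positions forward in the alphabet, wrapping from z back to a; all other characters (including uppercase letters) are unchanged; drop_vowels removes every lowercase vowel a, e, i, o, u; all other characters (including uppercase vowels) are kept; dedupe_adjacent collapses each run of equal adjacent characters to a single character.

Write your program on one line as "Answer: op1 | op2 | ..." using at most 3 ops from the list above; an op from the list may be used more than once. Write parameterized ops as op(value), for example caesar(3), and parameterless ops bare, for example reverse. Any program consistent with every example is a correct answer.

drop(3) | swapcase

Check, running the answer program on each example:
  "ztaphsmey" -> "phsmey" -> "PHSMEY"
  "zgzhyxcyxry" -> "hyxcyxry" -> "HYXCYXRY"
  "tuqea" -> "ea" -> "EA"
  "vhsl" -> "l" -> "L"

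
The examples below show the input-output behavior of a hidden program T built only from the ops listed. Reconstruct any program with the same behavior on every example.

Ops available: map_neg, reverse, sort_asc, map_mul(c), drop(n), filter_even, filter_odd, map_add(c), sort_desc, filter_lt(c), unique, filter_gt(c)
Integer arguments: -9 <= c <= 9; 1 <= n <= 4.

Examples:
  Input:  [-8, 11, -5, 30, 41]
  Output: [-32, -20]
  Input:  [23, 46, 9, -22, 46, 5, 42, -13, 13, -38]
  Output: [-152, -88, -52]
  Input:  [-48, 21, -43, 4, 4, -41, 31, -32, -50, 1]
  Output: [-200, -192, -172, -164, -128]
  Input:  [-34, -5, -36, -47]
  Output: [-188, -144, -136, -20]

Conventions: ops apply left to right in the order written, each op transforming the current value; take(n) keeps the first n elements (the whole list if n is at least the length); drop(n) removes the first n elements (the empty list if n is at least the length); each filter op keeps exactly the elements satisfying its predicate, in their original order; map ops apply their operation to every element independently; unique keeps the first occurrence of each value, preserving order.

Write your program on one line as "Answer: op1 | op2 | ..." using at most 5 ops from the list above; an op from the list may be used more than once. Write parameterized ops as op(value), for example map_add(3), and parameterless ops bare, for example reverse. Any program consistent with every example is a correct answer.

filter_lt(5) | sort_asc | map_mul(-4) | filter_gt(6) | map_neg

Check, running the answer program on each example:
  [-8, 11, -5, 30, 41] -> [-8, -5] -> [-8, -5] -> [32, 20] -> [32, 20] -> [-32, -20]
  [23, 46, 9, -22, 46, 5, 42, -13, 13, -38] -> [-22, -13, -38] -> [-38, -22, -13] -> [152, 88, 52] -> [152, 88, 52] -> [-152, -88, -52]
  [-48, 21, -43, 4, 4, -41, 31, -32, -50, 1] -> [-48, -43, 4, 4, -41, -32, -50, 1] -> [-50, -48, -43, -41, -32, 1, 4, 4] -> [200, 192, 172, 164, 128, -4, -16, -16] -> [200, 192, 172, 164, 128] -> [-200, -192, -172, -164, -128]
  [-34, -5, -36, -47] -> [-34, -5, -36, -47] -> [-47, -36, -34, -5] -> [188, 144, 136, 20] -> [188, 144, 136, 20] -> [-188, -144, -136, -20]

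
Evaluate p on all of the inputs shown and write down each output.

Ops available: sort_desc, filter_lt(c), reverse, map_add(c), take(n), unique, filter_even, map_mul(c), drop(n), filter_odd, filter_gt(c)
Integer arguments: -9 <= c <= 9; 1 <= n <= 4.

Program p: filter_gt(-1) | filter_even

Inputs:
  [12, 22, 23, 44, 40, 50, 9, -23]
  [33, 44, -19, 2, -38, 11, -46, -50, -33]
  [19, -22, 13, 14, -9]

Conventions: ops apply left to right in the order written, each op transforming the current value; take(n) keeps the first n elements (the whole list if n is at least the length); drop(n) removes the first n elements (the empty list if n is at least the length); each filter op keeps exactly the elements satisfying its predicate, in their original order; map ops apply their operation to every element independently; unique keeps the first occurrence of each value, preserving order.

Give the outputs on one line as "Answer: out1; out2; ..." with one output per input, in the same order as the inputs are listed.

Execution, op by op:
  [12, 22, 23, 44, 40, 50, 9, -23] -> [12, 22, 23, 44, 40, 50, 9] -> [12, 22, 44, 40, 50]
  [33, 44, -19, 2, -38, 11, -46, -50, -33] -> [33, 44, 2, 11] -> [44, 2]
  [19, -22, 13, 14, -9] -> [19, 13, 14] -> [14]

[12, 22, 44, 40, 50]; [44, 2]; [14]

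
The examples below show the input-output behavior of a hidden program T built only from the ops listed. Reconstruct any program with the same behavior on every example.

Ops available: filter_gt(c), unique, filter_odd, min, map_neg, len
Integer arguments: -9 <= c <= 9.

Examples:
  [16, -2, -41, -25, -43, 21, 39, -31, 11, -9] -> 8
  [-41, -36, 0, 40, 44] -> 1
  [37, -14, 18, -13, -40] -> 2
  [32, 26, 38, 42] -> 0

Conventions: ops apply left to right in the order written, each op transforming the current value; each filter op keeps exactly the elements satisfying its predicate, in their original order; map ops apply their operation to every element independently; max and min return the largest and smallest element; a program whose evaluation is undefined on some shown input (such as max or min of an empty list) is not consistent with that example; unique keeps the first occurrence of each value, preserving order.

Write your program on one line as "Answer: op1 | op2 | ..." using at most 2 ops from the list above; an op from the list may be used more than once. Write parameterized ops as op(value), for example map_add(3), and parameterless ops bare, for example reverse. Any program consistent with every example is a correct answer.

filter_odd | len

Check, running the answer program on each example:
  [16, -2, -41, -25, -43, 21, 39, -31, 11, -9] -> [-41, -25, -43, 21, 39, -31, 11, -9] -> 8
  [-41, -36, 0, 40, 44] -> [-41] -> 1
  [37, -14, 18, -13, -40] -> [37, -13] -> 2
  [32, 26, 38, 42] -> [] -> 0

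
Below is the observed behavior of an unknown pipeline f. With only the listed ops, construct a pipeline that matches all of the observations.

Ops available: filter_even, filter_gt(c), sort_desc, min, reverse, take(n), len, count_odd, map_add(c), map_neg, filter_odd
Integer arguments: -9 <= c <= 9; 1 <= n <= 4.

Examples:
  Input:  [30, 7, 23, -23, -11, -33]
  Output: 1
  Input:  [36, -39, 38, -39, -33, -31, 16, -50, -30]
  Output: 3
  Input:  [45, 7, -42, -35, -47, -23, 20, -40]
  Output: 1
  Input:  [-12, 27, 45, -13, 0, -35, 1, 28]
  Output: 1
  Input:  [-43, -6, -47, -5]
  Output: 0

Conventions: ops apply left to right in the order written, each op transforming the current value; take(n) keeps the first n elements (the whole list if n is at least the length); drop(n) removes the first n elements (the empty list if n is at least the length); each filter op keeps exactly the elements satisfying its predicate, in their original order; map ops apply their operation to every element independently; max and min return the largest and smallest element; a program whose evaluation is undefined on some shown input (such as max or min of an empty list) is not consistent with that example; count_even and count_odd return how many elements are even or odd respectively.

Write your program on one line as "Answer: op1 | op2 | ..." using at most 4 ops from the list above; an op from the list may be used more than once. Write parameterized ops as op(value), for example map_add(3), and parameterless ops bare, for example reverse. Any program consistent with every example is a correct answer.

filter_gt(5) | map_add(-5) | count_odd

Check, running the answer program on each example:
  [30, 7, 23, -23, -11, -33] -> [30, 7, 23] -> [25, 2, 18] -> 1
  [36, -39, 38, -39, -33, -31, 16, -50, -30] -> [36, 38, 16] -> [31, 33, 11] -> 3
  [45, 7, -42, -35, -47, -23, 20, -40] -> [45, 7, 20] -> [40, 2, 15] -> 1
  [-12, 27, 45, -13, 0, -35, 1, 28] -> [27, 45, 28] -> [22, 40, 23] -> 1
  [-43, -6, -47, -5] -> [] -> [] -> 0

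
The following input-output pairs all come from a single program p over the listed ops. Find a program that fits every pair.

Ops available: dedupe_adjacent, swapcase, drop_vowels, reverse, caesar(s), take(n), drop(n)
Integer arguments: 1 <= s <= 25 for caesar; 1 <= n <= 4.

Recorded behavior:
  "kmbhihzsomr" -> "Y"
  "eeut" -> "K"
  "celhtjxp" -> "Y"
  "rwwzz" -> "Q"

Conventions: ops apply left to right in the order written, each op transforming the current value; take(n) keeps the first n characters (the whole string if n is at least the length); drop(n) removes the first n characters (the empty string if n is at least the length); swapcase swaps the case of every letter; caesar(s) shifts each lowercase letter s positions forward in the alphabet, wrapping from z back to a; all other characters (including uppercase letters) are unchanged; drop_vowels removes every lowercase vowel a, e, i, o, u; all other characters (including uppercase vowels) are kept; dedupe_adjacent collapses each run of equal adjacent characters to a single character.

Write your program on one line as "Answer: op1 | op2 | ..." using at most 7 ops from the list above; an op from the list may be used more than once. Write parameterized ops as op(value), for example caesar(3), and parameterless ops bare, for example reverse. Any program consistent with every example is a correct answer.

drop(2) | drop(1) | caesar(17) | drop_vowels | take(1) | swapcase

Check, running the answer program on each example:
  "kmbhihzsomr" -> "bhihzsomr" -> "hihzsomr" -> "yzyqjfdi" -> "yzyqjfd" -> "y" -> "Y"
  "eeut" -> "ut" -> "t" -> "k" -> "k" -> "k" -> "K"
  "celhtjxp" -> "lhtjxp" -> "htjxp" -> "ykaog" -> "ykg" -> "y" -> "Y"
  "rwwzz" -> "wzz" -> "zz" -> "qq" -> "qq" -> "q" -> "Q"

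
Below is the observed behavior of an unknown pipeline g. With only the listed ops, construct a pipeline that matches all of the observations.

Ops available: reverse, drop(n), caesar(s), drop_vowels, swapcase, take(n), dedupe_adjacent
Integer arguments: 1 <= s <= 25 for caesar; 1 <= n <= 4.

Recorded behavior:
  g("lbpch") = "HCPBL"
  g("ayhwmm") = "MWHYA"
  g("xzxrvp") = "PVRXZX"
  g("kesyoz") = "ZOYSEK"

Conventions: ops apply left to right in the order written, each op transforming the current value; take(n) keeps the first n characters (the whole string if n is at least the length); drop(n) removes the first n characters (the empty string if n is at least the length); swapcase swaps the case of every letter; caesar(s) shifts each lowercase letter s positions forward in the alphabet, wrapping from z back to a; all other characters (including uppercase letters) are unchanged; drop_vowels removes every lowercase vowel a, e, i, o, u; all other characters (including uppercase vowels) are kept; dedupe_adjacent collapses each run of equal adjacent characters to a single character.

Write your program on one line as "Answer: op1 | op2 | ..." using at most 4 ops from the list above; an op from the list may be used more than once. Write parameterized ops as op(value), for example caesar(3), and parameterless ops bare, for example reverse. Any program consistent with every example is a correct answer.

reverse | dedupe_adjacent | swapcase

Check, running the answer program on each example:
  "lbpch" -> "hcpbl" -> "hcpbl" -> "HCPBL"
  "ayhwmm" -> "mmwhya" -> "mwhya" -> "MWHYA"
  "xzxrvp" -> "pvrxzx" -> "pvrxzx" -> "PVRXZX"
  "kesyoz" -> "zoysek" -> "zoysek" -> "ZOYSEK"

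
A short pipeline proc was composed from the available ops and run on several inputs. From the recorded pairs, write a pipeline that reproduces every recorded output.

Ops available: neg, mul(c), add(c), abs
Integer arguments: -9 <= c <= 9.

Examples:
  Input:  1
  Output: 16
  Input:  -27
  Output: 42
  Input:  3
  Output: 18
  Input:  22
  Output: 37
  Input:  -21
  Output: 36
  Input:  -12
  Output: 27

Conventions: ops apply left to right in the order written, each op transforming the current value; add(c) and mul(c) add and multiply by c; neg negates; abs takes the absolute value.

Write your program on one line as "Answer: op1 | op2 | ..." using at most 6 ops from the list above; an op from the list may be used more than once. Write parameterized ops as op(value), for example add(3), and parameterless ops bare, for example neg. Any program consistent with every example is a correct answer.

abs | neg | add(-6) | neg | add(1) | add(8)

Check, running the answer program on each example:
  1 -> 1 -> -1 -> -7 -> 7 -> 8 -> 16
  -27 -> 27 -> -27 -> -33 -> 33 -> 34 -> 42
  3 -> 3 -> -3 -> -9 -> 9 -> 10 -> 18
  22 -> 22 -> -22 -> -28 -> 28 -> 29 -> 37
  -21 -> 21 -> -21 -> -27 -> 27 -> 28 -> 36
  -12 -> 12 -> -12 -> -18 -> 18 -> 19 -> 27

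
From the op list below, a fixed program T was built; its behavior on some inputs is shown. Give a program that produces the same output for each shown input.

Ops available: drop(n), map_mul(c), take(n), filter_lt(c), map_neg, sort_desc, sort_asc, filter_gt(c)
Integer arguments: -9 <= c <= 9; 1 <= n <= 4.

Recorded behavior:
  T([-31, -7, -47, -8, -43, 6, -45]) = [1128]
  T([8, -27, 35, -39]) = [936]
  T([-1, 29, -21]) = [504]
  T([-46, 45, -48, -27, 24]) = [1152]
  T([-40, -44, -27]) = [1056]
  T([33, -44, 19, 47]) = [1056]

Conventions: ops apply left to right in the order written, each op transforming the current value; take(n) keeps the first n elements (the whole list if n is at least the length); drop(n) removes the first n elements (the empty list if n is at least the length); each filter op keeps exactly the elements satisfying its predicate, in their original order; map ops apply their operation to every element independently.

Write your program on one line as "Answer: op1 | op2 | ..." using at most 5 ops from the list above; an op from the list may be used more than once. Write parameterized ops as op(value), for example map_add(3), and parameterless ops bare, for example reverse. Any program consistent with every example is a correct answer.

map_mul(-8) | map_mul(3) | sort_asc | sort_desc | take(1)

Check, running the answer program on each example:
  [-31, -7, -47, -8, -43, 6, -45] -> [248, 56, 376, 64, 344, -48, 360] -> [744, 168, 1128, 192, 1032, -144, 1080] -> [-144, 168, 192, 744, 1032, 1080, 1128] -> [1128, 1080, 1032, 744, 192, 168, -144] -> [1128]
  [8, -27, 35, -39] -> [-64, 216, -280, 312] -> [-192, 648, -840, 936] -> [-840, -192, 648, 936] -> [936, 648, -192, -840] -> [936]
  [-1, 29, -21] -> [8, -232, 168] -> [24, -696, 504] -> [-696, 24, 504] -> [504, 24, -696] -> [504]
  [-46, 45, -48, -27, 24] -> [368, -360, 384, 216, -192] -> [1104, -1080, 1152, 648, -576] -> [-1080, -576, 648, 1104, 1152] -> [1152, 1104, 648, -576, -1080] -> [1152]
  [-40, -44, -27] -> [320, 352, 216] -> [960, 1056, 648] -> [648, 960, 1056] -> [1056, 960, 648] -> [1056]
  [33, -44, 19, 47] -> [-264, 352, -152, -376] -> [-792, 1056, -456, -1128] -> [-1128, -792, -456, 1056] -> [1056, -456, -792, -1128] -> [1056]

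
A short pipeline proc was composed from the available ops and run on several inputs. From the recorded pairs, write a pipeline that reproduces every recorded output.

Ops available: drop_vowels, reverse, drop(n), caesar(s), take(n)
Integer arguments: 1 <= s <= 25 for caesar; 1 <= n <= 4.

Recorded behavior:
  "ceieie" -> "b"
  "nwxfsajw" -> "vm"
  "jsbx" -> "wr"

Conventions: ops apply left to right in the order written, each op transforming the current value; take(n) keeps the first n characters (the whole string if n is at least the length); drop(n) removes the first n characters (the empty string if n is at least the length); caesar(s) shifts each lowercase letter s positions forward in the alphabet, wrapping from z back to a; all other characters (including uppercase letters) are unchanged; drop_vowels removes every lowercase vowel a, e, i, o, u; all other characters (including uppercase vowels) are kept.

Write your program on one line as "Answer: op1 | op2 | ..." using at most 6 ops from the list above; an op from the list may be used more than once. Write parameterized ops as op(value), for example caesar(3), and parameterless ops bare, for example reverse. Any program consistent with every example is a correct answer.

drop_vowels | caesar(11) | caesar(14) | drop_vowels | take(2) | reverse

Check, running the answer program on each example:
  "ceieie" -> "c" -> "n" -> "b" -> "b" -> "b" -> "b"
  "nwxfsajw" -> "nwxfsjw" -> "yhiqduh" -> "mvweriv" -> "mvwrv" -> "mv" -> "vm"
  "jsbx" -> "jsbx" -> "udmi" -> "iraw" -> "rw" -> "rw" -> "wr"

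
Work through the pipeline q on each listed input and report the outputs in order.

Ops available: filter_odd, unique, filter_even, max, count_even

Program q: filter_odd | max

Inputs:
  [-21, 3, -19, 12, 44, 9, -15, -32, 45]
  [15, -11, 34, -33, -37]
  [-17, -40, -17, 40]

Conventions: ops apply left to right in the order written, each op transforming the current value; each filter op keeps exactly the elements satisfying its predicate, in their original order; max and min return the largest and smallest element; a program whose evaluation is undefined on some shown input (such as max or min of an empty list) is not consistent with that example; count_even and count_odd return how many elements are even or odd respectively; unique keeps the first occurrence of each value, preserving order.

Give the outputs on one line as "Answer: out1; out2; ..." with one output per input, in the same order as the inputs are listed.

Execution, op by op:
  [-21, 3, -19, 12, 44, 9, -15, -32, 45] -> [-21, 3, -19, 9, -15, 45] -> 45
  [15, -11, 34, -33, -37] -> [15, -11, -33, -37] -> 15
  [-17, -40, -17, 40] -> [-17, -17] -> -17

45; 15; -17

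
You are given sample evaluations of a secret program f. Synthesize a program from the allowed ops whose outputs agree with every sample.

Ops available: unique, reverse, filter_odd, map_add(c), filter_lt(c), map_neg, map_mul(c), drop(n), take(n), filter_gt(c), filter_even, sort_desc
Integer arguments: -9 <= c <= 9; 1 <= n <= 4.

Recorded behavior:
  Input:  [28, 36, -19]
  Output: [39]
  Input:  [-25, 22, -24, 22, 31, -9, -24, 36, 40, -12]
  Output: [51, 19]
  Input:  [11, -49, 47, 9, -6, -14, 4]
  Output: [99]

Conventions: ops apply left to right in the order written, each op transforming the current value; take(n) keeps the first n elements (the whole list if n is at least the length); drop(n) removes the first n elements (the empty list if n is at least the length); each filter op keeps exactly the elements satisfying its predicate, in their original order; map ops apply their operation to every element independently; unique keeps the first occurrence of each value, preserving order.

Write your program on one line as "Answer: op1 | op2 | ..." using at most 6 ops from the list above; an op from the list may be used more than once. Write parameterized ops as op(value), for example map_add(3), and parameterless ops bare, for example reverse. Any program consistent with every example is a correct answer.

filter_odd | map_mul(-2) | sort_desc | map_add(1) | filter_gt(-6)

Check, running the answer program on each example:
  [28, 36, -19] -> [-19] -> [38] -> [38] -> [39] -> [39]
  [-25, 22, -24, 22, 31, -9, -24, 36, 40, -12] -> [-25, 31, -9] -> [50, -62, 18] -> [50, 18, -62] -> [51, 19, -61] -> [51, 19]
  [11, -49, 47, 9, -6, -14, 4] -> [11, -49, 47, 9] -> [-22, 98, -94, -18] -> [98, -18, -22, -94] -> [99, -17, -21, -93] -> [99]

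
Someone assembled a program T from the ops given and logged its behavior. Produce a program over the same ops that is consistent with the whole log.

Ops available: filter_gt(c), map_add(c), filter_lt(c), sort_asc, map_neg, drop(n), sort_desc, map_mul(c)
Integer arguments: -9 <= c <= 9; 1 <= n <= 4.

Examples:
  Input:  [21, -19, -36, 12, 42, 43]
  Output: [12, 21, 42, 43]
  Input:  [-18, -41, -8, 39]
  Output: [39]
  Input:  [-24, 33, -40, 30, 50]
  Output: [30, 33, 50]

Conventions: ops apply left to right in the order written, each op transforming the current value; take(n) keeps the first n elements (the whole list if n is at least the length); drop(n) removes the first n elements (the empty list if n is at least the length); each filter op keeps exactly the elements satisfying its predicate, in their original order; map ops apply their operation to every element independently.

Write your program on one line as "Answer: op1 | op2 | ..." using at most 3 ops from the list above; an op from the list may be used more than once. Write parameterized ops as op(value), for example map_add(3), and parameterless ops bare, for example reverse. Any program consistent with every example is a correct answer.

sort_asc | filter_gt(4)

Check, running the answer program on each example:
  [21, -19, -36, 12, 42, 43] -> [-36, -19, 12, 21, 42, 43] -> [12, 21, 42, 43]
  [-18, -41, -8, 39] -> [-41, -18, -8, 39] -> [39]
  [-24, 33, -40, 30, 50] -> [-40, -24, 30, 33, 50] -> [30, 33, 50]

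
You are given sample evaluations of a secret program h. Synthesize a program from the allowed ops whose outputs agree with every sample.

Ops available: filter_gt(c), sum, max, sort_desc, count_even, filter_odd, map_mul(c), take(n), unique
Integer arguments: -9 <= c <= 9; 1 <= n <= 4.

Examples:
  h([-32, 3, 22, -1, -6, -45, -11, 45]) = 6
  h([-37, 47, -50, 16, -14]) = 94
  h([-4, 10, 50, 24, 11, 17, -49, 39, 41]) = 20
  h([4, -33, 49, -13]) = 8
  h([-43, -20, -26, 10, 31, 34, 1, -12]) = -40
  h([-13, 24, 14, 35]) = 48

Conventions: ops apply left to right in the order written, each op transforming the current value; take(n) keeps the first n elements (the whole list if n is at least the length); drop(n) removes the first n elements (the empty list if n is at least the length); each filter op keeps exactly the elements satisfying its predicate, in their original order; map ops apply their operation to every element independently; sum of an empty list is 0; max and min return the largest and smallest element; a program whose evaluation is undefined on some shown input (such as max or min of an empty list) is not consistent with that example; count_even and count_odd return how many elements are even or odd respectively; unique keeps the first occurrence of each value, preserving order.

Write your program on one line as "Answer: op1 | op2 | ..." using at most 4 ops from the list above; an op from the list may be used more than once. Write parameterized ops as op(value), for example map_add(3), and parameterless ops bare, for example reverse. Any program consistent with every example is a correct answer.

take(3) | map_mul(2) | take(2) | max

Check, running the answer program on each example:
  [-32, 3, 22, -1, -6, -45, -11, 45] -> [-32, 3, 22] -> [-64, 6, 44] -> [-64, 6] -> 6
  [-37, 47, -50, 16, -14] -> [-37, 47, -50] -> [-74, 94, -100] -> [-74, 94] -> 94
  [-4, 10, 50, 24, 11, 17, -49, 39, 41] -> [-4, 10, 50] -> [-8, 20, 100] -> [-8, 20] -> 20
  [4, -33, 49, -13] -> [4, -33, 49] -> [8, -66, 98] -> [8, -66] -> 8
  [-43, -20, -26, 10, 31, 34, 1, -12] -> [-43, -20, -26] -> [-86, -40, -52] -> [-86, -40] -> -40
  [-13, 24, 14, 35] -> [-13, 24, 14] -> [-26, 48, 28] -> [-26, 48] -> 48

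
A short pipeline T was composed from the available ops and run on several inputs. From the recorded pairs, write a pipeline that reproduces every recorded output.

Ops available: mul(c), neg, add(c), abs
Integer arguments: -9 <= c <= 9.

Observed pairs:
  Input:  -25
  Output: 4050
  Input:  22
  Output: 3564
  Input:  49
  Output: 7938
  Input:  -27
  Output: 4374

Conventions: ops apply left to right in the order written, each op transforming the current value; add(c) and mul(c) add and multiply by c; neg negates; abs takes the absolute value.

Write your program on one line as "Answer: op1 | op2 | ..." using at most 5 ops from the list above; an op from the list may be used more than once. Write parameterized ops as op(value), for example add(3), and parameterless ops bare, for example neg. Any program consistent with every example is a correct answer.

mul(-3) | mul(9) | mul(6) | neg | abs

Check, running the answer program on each example:
  -25 -> 75 -> 675 -> 4050 -> -4050 -> 4050
  22 -> -66 -> -594 -> -3564 -> 3564 -> 3564
  49 -> -147 -> -1323 -> -7938 -> 7938 -> 7938
  -27 -> 81 -> 729 -> 4374 -> -4374 -> 4374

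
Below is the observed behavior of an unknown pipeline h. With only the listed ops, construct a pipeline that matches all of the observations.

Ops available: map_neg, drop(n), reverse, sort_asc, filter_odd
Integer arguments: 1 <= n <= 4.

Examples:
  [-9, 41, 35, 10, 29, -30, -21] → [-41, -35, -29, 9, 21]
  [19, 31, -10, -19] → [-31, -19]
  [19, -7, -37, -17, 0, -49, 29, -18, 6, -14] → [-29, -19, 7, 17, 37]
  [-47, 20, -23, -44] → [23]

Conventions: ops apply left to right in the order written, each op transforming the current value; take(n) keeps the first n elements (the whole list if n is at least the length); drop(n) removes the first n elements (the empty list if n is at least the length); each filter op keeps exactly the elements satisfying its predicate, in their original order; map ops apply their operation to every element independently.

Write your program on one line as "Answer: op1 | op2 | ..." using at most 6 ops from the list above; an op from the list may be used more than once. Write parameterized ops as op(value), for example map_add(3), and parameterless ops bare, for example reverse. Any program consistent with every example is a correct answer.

sort_asc | map_neg | drop(1) | filter_odd | reverse

Check, running the answer program on each example:
  [-9, 41, 35, 10, 29, -30, -21] -> [-30, -21, -9, 10, 29, 35, 41] -> [30, 21, 9, -10, -29, -35, -41] -> [21, 9, -10, -29, -35, -41] -> [21, 9, -29, -35, -41] -> [-41, -35, -29, 9, 21]
  [19, 31, -10, -19] -> [-19, -10, 19, 31] -> [19, 10, -19, -31] -> [10, -19, -31] -> [-19, -31] -> [-31, -19]
  [19, -7, -37, -17, 0, -49, 29, -18, 6, -14] -> [-49, -37, -18, -17, -14, -7, 0, 6, 19, 29] -> [49, 37, 18, 17, 14, 7, 0, -6, -19, -29] -> [37, 18, 17, 14, 7, 0, -6, -19, -29] -> [37, 17, 7, -19, -29] -> [-29, -19, 7, 17, 37]
  [-47, 20, -23, -44] -> [-47, -44, -23, 20] -> [47, 44, 23, -20] -> [44, 23, -20] -> [23] -> [23]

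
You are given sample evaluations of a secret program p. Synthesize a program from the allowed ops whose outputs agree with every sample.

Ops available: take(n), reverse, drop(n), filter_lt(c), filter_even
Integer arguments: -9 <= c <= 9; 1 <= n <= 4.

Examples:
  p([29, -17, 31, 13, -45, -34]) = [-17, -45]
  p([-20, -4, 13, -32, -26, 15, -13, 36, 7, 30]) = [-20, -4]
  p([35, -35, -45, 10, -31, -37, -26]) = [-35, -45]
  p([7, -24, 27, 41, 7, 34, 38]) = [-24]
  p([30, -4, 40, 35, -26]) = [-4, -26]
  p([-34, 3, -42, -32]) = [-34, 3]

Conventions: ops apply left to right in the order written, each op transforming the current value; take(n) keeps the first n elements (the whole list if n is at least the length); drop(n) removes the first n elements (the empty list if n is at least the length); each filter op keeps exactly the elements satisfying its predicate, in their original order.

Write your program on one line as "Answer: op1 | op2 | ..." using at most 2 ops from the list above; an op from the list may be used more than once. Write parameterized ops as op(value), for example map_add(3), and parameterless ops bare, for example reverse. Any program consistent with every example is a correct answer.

filter_lt(6) | take(2)

Check, running the answer program on each example:
  [29, -17, 31, 13, -45, -34] -> [-17, -45, -34] -> [-17, -45]
  [-20, -4, 13, -32, -26, 15, -13, 36, 7, 30] -> [-20, -4, -32, -26, -13] -> [-20, -4]
  [35, -35, -45, 10, -31, -37, -26] -> [-35, -45, -31, -37, -26] -> [-35, -45]
  [7, -24, 27, 41, 7, 34, 38] -> [-24] -> [-24]
  [30, -4, 40, 35, -26] -> [-4, -26] -> [-4, -26]
  [-34, 3, -42, -32] -> [-34, 3, -42, -32] -> [-34, 3]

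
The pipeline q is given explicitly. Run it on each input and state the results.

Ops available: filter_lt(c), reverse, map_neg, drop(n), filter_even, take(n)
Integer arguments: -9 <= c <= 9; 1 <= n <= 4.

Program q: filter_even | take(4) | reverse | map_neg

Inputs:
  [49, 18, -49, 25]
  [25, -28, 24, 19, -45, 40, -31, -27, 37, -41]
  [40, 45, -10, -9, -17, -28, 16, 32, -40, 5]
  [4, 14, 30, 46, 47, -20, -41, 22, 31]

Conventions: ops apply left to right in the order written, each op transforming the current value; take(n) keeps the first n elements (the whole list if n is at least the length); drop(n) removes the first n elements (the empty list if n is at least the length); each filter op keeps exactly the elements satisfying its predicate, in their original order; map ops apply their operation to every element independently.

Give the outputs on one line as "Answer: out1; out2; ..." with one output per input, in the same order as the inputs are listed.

Execution, op by op:
  [49, 18, -49, 25] -> [18] -> [18] -> [18] -> [-18]
  [25, -28, 24, 19, -45, 40, -31, -27, 37, -41] -> [-28, 24, 40] -> [-28, 24, 40] -> [40, 24, -28] -> [-40, -24, 28]
  [40, 45, -10, -9, -17, -28, 16, 32, -40, 5] -> [40, -10, -28, 16, 32, -40] -> [40, -10, -28, 16] -> [16, -28, -10, 40] -> [-16, 28, 10, -40]
  [4, 14, 30, 46, 47, -20, -41, 22, 31] -> [4, 14, 30, 46, -20, 22] -> [4, 14, 30, 46] -> [46, 30, 14, 4] -> [-46, -30, -14, -4]

[-18]; [-40, -24, 28]; [-16, 28, 10, -40]; [-46, -30, -14, -4]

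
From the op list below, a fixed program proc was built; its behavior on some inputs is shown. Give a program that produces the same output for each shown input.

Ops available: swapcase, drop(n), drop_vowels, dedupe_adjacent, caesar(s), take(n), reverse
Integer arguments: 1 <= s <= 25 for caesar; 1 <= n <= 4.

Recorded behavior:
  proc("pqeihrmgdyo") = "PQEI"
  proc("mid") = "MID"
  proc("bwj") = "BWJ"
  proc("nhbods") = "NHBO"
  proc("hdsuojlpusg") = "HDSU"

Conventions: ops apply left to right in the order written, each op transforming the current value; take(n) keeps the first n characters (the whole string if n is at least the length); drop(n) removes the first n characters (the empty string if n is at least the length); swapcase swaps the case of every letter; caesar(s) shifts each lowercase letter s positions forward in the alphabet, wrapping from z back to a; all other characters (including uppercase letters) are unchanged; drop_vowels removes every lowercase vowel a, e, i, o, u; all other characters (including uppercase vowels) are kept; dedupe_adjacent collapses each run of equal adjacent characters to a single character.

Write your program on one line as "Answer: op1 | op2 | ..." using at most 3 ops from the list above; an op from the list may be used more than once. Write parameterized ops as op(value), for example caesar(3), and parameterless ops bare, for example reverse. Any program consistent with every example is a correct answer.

take(4) | swapcase

Check, running the answer program on each example:
  "pqeihrmgdyo" -> "pqei" -> "PQEI"
  "mid" -> "mid" -> "MID"
  "bwj" -> "bwj" -> "BWJ"
  "nhbods" -> "nhbo" -> "NHBO"
  "hdsuojlpusg" -> "hdsu" -> "HDSU"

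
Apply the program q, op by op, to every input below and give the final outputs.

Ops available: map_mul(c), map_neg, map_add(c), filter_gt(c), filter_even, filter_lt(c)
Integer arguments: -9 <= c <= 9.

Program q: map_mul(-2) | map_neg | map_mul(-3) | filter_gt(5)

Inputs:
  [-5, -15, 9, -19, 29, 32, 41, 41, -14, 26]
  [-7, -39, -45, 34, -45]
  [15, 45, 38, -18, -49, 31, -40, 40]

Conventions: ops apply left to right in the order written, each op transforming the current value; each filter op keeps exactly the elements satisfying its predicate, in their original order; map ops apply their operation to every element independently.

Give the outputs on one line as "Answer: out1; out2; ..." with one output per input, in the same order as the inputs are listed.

Execution, op by op:
  [-5, -15, 9, -19, 29, 32, 41, 41, -14, 26] -> [10, 30, -18, 38, -58, -64, -82, -82, 28, -52] -> [-10, -30, 18, -38, 58, 64, 82, 82, -28, 52] -> [30, 90, -54, 114, -174, -192, -246, -246, 84, -156] -> [30, 90, 114, 84]
  [-7, -39, -45, 34, -45] -> [14, 78, 90, -68, 90] -> [-14, -78, -90, 68, -90] -> [42, 234, 270, -204, 270] -> [42, 234, 270, 270]
  [15, 45, 38, -18, -49, 31, -40, 40] -> [-30, -90, -76, 36, 98, -62, 80, -80] -> [30, 90, 76, -36, -98, 62, -80, 80] -> [-90, -270, -228, 108, 294, -186, 240, -240] -> [108, 294, 240]

[30, 90, 114, 84]; [42, 234, 270, 270]; [108, 294, 240]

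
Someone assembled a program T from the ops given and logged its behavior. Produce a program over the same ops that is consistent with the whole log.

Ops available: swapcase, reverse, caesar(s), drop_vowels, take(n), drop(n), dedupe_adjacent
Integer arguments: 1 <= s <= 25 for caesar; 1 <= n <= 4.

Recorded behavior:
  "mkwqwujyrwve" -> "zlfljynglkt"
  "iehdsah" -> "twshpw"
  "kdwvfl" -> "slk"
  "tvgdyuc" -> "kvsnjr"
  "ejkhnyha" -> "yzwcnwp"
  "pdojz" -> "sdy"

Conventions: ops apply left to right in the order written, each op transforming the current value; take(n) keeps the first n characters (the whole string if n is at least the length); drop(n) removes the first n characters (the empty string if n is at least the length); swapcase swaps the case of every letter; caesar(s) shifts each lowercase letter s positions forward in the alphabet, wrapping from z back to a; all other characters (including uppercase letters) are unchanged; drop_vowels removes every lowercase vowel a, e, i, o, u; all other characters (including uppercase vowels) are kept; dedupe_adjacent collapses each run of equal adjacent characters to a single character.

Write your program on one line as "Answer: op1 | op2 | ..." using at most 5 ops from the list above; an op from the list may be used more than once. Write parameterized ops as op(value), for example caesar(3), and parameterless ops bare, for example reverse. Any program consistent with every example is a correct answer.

caesar(15) | drop(1) | reverse | drop_vowels | reverse

Check, running the answer program on each example:
  "mkwqwujyrwve" -> "bzlfljynglkt" -> "zlfljynglkt" -> "tklgnyjlflz" -> "tklgnyjlflz" -> "zlfljynglkt"
  "iehdsah" -> "xtwshpw" -> "twshpw" -> "wphswt" -> "wphswt" -> "twshpw"
  "kdwvfl" -> "zslkua" -> "slkua" -> "aukls" -> "kls" -> "slk"
  "tvgdyuc" -> "ikvsnjr" -> "kvsnjr" -> "rjnsvk" -> "rjnsvk" -> "kvsnjr"
  "ejkhnyha" -> "tyzwcnwp" -> "yzwcnwp" -> "pwncwzy" -> "pwncwzy" -> "yzwcnwp"
  "pdojz" -> "esdyo" -> "sdyo" -> "oyds" -> "yds" -> "sdy"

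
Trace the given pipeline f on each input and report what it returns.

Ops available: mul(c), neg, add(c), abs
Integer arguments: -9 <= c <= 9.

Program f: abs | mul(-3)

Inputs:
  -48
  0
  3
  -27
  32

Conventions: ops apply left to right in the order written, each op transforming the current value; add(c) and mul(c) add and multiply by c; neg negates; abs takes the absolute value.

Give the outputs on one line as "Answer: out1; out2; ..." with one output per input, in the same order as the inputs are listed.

Execution, op by op:
  -48 -> 48 -> -144
  0 -> 0 -> 0
  3 -> 3 -> -9
  -27 -> 27 -> -81
  32 -> 32 -> -96

-144; 0; -9; -81; -96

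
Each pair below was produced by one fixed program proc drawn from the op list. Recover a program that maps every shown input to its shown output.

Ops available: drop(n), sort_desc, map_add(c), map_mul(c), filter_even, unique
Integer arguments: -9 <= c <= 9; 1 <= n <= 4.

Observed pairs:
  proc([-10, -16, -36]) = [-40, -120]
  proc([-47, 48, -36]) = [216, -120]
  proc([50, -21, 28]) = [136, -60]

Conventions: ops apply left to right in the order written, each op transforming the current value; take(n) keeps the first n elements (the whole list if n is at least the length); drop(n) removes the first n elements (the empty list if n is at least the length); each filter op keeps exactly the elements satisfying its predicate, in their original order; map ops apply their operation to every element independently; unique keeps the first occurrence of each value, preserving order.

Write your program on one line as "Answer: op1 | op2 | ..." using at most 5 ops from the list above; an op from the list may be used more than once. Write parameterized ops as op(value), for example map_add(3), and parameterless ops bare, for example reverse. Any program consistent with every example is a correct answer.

drop(1) | sort_desc | map_add(6) | map_mul(4)

Check, running the answer program on each example:
  [-10, -16, -36] -> [-16, -36] -> [-16, -36] -> [-10, -30] -> [-40, -120]
  [-47, 48, -36] -> [48, -36] -> [48, -36] -> [54, -30] -> [216, -120]
  [50, -21, 28] -> [-21, 28] -> [28, -21] -> [34, -15] -> [136, -60]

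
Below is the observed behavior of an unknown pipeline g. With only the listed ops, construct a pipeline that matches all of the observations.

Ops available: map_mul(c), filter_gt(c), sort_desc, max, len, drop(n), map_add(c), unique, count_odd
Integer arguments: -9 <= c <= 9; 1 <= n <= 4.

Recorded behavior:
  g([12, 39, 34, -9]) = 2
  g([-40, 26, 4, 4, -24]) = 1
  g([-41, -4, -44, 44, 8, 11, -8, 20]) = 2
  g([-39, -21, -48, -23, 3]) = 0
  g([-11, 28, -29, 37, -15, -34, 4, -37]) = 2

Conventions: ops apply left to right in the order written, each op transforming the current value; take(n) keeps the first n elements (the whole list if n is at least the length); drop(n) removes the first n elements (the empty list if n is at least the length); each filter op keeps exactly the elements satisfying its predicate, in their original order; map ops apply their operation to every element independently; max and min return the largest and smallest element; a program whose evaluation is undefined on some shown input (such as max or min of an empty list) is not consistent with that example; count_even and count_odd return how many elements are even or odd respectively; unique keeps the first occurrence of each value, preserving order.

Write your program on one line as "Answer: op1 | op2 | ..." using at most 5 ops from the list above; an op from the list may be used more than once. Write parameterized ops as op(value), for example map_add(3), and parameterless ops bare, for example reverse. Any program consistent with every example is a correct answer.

map_add(-6) | filter_gt(9) | sort_desc | map_add(2) | len

Check, running the answer program on each example:
  [12, 39, 34, -9] -> [6, 33, 28, -15] -> [33, 28] -> [33, 28] -> [35, 30] -> 2
  [-40, 26, 4, 4, -24] -> [-46, 20, -2, -2, -30] -> [20] -> [20] -> [22] -> 1
  [-41, -4, -44, 44, 8, 11, -8, 20] -> [-47, -10, -50, 38, 2, 5, -14, 14] -> [38, 14] -> [38, 14] -> [40, 16] -> 2
  [-39, -21, -48, -23, 3] -> [-45, -27, -54, -29, -3] -> [] -> [] -> [] -> 0
  [-11, 28, -29, 37, -15, -34, 4, -37] -> [-17, 22, -35, 31, -21, -40, -2, -43] -> [22, 31] -> [31, 22] -> [33, 24] -> 2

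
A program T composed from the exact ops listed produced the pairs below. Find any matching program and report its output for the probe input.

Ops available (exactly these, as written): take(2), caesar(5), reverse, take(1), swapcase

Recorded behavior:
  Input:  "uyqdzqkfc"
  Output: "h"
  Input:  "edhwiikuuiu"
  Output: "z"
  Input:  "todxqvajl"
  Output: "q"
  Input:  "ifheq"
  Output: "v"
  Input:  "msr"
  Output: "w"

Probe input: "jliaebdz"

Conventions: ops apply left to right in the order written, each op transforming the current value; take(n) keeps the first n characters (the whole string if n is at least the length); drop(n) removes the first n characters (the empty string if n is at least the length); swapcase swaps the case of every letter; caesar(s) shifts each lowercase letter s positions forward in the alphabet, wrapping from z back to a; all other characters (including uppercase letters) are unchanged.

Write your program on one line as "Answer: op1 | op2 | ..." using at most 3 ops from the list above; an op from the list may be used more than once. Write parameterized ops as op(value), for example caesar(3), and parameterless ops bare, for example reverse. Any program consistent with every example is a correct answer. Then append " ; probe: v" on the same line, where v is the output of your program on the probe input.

reverse | caesar(5) | take(1) ; probe: "e"

Check, running the answer program on each example:
  "uyqdzqkfc" -> "cfkqzdqyu" -> "hkpveivdz" -> "h"
  "edhwiikuuiu" -> "uiuukiiwhde" -> "znzzpnnbmij" -> "z"
  "todxqvajl" -> "ljavqxdot" -> "qofavcity" -> "q"
  "ifheq" -> "qehfi" -> "vjmkn" -> "v"
  "msr" -> "rsm" -> "wxr" -> "w"
  probe: "jliaebdz" -> "zdbeailj" -> "eigjfnqo" -> "e"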